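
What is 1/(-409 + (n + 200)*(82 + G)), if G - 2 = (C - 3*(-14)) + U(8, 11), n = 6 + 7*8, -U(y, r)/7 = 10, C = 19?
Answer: 1/19241 ≈ 5.1972e-5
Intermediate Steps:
U(y, r) = -70 (U(y, r) = -7*10 = -70)
n = 62 (n = 6 + 56 = 62)
G = -7 (G = 2 + ((19 - 3*(-14)) - 70) = 2 + ((19 + 42) - 70) = 2 + (61 - 70) = 2 - 9 = -7)
1/(-409 + (n + 200)*(82 + G)) = 1/(-409 + (62 + 200)*(82 - 7)) = 1/(-409 + 262*75) = 1/(-409 + 19650) = 1/19241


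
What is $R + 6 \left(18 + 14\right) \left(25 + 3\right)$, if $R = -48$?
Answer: $5328$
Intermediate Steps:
$R + 6 \left(18 + 14\right) \left(25 + 3\right) = -48 + 6 \left(18 + 14\right) \left(25 + 3\right) = -48 + 6 \cdot 32 \cdot 28 = -48 + 6 \cdot 896 = -48 + 5376 = 5328$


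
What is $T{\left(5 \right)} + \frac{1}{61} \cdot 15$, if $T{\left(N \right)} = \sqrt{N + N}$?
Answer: $\frac{15}{61} + \sqrt{10} \approx 3.4082$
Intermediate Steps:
$T{\left(N \right)} = \sqrt{2} \sqrt{N}$ ($T{\left(N \right)} = \sqrt{2 N} = \sqrt{2} \sqrt{N}$)
$T{\left(5 \right)} + \frac{1}{61} \cdot 15 = \sqrt{2} \sqrt{5} + \frac{1}{61} \cdot 15 = \sqrt{10} + \frac{1}{61} \cdot 15 = \sqrt{10} + \frac{15}{61} = \frac{15}{61} + \sqrt{10}$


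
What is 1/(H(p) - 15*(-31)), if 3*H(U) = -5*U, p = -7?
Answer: 3/1430 ≈ 0.0020979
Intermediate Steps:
H(U) = -5*U/3 (H(U) = (-5*U)/3 = -5*U/3)
1/(H(p) - 15*(-31)) = 1/(-5/3*(-7) - 15*(-31)) = 1/(35/3 + 465) = 1/(1430/3) = 3/1430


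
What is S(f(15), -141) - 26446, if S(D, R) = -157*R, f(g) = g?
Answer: -4309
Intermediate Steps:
S(f(15), -141) - 26446 = -157*(-141) - 26446 = 22137 - 26446 = -4309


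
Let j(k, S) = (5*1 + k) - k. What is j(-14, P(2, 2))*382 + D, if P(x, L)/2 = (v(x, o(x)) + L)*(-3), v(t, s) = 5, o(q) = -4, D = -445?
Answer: 1465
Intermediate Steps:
P(x, L) = -30 - 6*L (P(x, L) = 2*((5 + L)*(-3)) = 2*(-15 - 3*L) = -30 - 6*L)
j(k, S) = 5 (j(k, S) = (5 + k) - k = 5)
j(-14, P(2, 2))*382 + D = 5*382 - 445 = 1910 - 445 = 1465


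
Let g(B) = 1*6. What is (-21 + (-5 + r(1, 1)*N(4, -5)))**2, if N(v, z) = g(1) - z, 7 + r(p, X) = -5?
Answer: 24964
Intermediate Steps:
r(p, X) = -12 (r(p, X) = -7 - 5 = -12)
g(B) = 6
N(v, z) = 6 - z
(-21 + (-5 + r(1, 1)*N(4, -5)))**2 = (-21 + (-5 - 12*(6 - 1*(-5))))**2 = (-21 + (-5 - 12*(6 + 5)))**2 = (-21 + (-5 - 12*11))**2 = (-21 + (-5 - 132))**2 = (-21 - 137)**2 = (-158)**2 = 24964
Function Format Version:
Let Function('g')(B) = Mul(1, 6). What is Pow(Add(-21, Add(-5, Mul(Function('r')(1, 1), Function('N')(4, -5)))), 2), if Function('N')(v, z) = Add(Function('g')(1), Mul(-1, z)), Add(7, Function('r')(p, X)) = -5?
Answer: 24964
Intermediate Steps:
Function('r')(p, X) = -12 (Function('r')(p, X) = Add(-7, -5) = -12)
Function('g')(B) = 6
Function('N')(v, z) = Add(6, Mul(-1, z))
Pow(Add(-21, Add(-5, Mul(Function('r')(1, 1), Function('N')(4, -5)))), 2) = Pow(Add(-21, Add(-5, Mul(-12, Add(6, Mul(-1, -5))))), 2) = Pow(Add(-21, Add(-5, Mul(-12, Add(6, 5)))), 2) = Pow(Add(-21, Add(-5, Mul(-12, 11))), 2) = Pow(Add(-21, Add(-5, -132)), 2) = Pow(Add(-21, -137), 2) = Pow(-158, 2) = 24964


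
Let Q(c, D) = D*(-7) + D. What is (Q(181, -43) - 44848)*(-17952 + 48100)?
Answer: -1344299320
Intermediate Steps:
Q(c, D) = -6*D (Q(c, D) = -7*D + D = -6*D)
(Q(181, -43) - 44848)*(-17952 + 48100) = (-6*(-43) - 44848)*(-17952 + 48100) = (258 - 44848)*30148 = -44590*30148 = -1344299320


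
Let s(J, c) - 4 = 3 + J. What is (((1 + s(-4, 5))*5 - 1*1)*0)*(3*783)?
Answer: 0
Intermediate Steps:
s(J, c) = 7 + J (s(J, c) = 4 + (3 + J) = 7 + J)
(((1 + s(-4, 5))*5 - 1*1)*0)*(3*783) = (((1 + (7 - 4))*5 - 1*1)*0)*(3*783) = (((1 + 3)*5 - 1)*0)*2349 = ((4*5 - 1)*0)*2349 = ((20 - 1)*0)*2349 = (19*0)*2349 = 0*2349 = 0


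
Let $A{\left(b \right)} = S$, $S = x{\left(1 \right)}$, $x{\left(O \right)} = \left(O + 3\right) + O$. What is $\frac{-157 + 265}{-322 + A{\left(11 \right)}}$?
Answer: $- \frac{108}{317} \approx -0.34069$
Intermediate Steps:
$x{\left(O \right)} = 3 + 2 O$ ($x{\left(O \right)} = \left(3 + O\right) + O = 3 + 2 O$)
$S = 5$ ($S = 3 + 2 \cdot 1 = 3 + 2 = 5$)
$A{\left(b \right)} = 5$
$\frac{-157 + 265}{-322 + A{\left(11 \right)}} = \frac{-157 + 265}{-322 + 5} = \frac{108}{-317} = 108 \left(- \frac{1}{317}\right) = - \frac{108}{317}$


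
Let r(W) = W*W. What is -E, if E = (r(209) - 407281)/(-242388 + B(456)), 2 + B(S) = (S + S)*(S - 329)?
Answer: -181800/63283 ≈ -2.8728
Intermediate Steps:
r(W) = W**2
B(S) = -2 + 2*S*(-329 + S) (B(S) = -2 + (S + S)*(S - 329) = -2 + (2*S)*(-329 + S) = -2 + 2*S*(-329 + S))
E = 181800/63283 (E = (209**2 - 407281)/(-242388 + (-2 - 658*456 + 2*456**2)) = (43681 - 407281)/(-242388 + (-2 - 300048 + 2*207936)) = -363600/(-242388 + (-2 - 300048 + 415872)) = -363600/(-242388 + 115822) = -363600/(-126566) = -363600*(-1/126566) = 181800/63283 ≈ 2.8728)
-E = -1*181800/63283 = -181800/63283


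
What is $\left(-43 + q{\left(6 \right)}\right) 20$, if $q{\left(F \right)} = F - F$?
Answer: $-860$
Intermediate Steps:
$q{\left(F \right)} = 0$
$\left(-43 + q{\left(6 \right)}\right) 20 = \left(-43 + 0\right) 20 = \left(-43\right) 20 = -860$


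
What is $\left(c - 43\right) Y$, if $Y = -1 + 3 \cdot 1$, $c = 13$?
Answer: $-60$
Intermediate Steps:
$Y = 2$ ($Y = -1 + 3 = 2$)
$\left(c - 43\right) Y = \left(13 - 43\right) 2 = \left(-30\right) 2 = -60$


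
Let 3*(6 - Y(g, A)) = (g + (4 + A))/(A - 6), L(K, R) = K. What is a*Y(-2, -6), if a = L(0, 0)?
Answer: 0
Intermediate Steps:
Y(g, A) = 6 - (4 + A + g)/(3*(-6 + A)) (Y(g, A) = 6 - (g + (4 + A))/(3*(A - 6)) = 6 - (4 + A + g)/(3*(-6 + A)))
a = 0
a*Y(-2, -6) = 0*((-112 - 1*(-2) + 17*(-6))/(3*(-6 - 6))) = 0*((1/3)*(-112 + 2 - 102)/(-12)) = 0*((1/3)*(-1/12)*(-212)) = 0*(53/9) = 0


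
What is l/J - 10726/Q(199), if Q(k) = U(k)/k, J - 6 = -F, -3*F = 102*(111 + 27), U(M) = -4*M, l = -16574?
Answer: 12581113/4698 ≈ 2678.0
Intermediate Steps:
F = -4692 (F = -34*(111 + 27) = -34*138 = -1/3*14076 = -4692)
J = 4698 (J = 6 - 1*(-4692) = 6 + 4692 = 4698)
Q(k) = -4 (Q(k) = (-4*k)/k = -4)
l/J - 10726/Q(199) = -16574/4698 - 10726/(-4) = -16574*1/4698 - 10726*(-1/4) = -8287/2349 + 5363/2 = 12581113/4698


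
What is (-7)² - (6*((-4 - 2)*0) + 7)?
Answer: 42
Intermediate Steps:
(-7)² - (6*((-4 - 2)*0) + 7) = 49 - (6*(-6*0) + 7) = 49 - (6*0 + 7) = 49 - (0 + 7) = 49 - 1*7 = 49 - 7 = 42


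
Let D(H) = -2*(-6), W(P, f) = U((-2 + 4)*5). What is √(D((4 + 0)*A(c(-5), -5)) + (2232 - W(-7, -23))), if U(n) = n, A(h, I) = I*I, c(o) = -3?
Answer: √2234 ≈ 47.265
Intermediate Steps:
A(h, I) = I²
W(P, f) = 10 (W(P, f) = (-2 + 4)*5 = 2*5 = 10)
D(H) = 12
√(D((4 + 0)*A(c(-5), -5)) + (2232 - W(-7, -23))) = √(12 + (2232 - 1*10)) = √(12 + (2232 - 10)) = √(12 + 2222) = √2234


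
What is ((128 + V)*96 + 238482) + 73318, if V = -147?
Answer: 309976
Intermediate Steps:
((128 + V)*96 + 238482) + 73318 = ((128 - 147)*96 + 238482) + 73318 = (-19*96 + 238482) + 73318 = (-1824 + 238482) + 73318 = 236658 + 73318 = 309976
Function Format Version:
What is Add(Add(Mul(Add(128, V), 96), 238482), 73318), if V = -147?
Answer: 309976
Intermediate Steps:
Add(Add(Mul(Add(128, V), 96), 238482), 73318) = Add(Add(Mul(Add(128, -147), 96), 238482), 73318) = Add(Add(Mul(-19, 96), 238482), 73318) = Add(Add(-1824, 238482), 73318) = Add(236658, 73318) = 309976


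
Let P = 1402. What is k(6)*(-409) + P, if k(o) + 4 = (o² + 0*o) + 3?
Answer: -12913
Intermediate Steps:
k(o) = -1 + o² (k(o) = -4 + ((o² + 0*o) + 3) = -4 + ((o² + 0) + 3) = -4 + (o² + 3) = -4 + (3 + o²) = -1 + o²)
k(6)*(-409) + P = (-1 + 6²)*(-409) + 1402 = (-1 + 36)*(-409) + 1402 = 35*(-409) + 1402 = -14315 + 1402 = -12913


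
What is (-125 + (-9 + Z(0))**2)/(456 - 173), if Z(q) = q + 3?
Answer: -89/283 ≈ -0.31449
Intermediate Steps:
Z(q) = 3 + q
(-125 + (-9 + Z(0))**2)/(456 - 173) = (-125 + (-9 + (3 + 0))**2)/(456 - 173) = (-125 + (-9 + 3)**2)/283 = (-125 + (-6)**2)*(1/283) = (-125 + 36)*(1/283) = -89*1/283 = -89/283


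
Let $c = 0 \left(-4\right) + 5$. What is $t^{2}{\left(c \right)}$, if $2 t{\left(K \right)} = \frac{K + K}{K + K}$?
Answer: $\frac{1}{4} \approx 0.25$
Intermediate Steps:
$c = 5$ ($c = 0 + 5 = 5$)
$t{\left(K \right)} = \frac{1}{2}$ ($t{\left(K \right)} = \frac{\left(K + K\right) \frac{1}{K + K}}{2} = \frac{2 K \frac{1}{2 K}}{2} = \frac{1}{2} \cdot 1 = \frac{1}{2}$)
$t^{2}{\left(c \right)} = \left(\frac{1}{2}\right)^{2} = \frac{1}{4}$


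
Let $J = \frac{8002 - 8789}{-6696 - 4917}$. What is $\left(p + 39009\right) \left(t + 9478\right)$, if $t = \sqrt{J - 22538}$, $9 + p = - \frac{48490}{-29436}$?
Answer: $\frac{2720310375055}{7359} + \frac{7266155 i \sqrt{62030722659}}{309078} \approx 3.6966 \cdot 10^{8} + 5.8552 \cdot 10^{6} i$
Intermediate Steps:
$p = - \frac{108217}{14718}$ ($p = -9 - \frac{48490}{-29436} = -9 - - \frac{24245}{14718} = -9 + \frac{24245}{14718} = - \frac{108217}{14718} \approx -7.3527$)
$J = \frac{787}{11613}$ ($J = - \frac{787}{-11613} = \left(-787\right) \left(- \frac{1}{11613}\right) = \frac{787}{11613} \approx 0.067769$)
$t = \frac{i \sqrt{62030722659}}{1659}$ ($t = \sqrt{\frac{787}{11613} - 22538} = \sqrt{- \frac{261733007}{11613}} = \frac{i \sqrt{62030722659}}{1659} \approx 150.13 i$)
$\left(p + 39009\right) \left(t + 9478\right) = \left(- \frac{108217}{14718} + 39009\right) \left(\frac{i \sqrt{62030722659}}{1659} + 9478\right) = \frac{574026245 \left(9478 + \frac{i \sqrt{62030722659}}{1659}\right)}{14718} = \frac{2720310375055}{7359} + \frac{7266155 i \sqrt{62030722659}}{309078}$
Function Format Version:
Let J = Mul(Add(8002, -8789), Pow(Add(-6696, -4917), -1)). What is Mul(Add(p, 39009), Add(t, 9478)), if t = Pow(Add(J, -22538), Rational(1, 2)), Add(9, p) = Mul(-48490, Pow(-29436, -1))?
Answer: Add(Rational(2720310375055, 7359), Mul(Rational(7266155, 309078), I, Pow(62030722659, Rational(1, 2)))) ≈ Add(3.6966e+8, Mul(5.8552e+6, I))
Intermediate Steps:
p = Rational(-108217, 14718) (p = Add(-9, Mul(-48490, Pow(-29436, -1))) = Add(-9, Mul(-48490, Rational(-1, 29436))) = Add(-9, Rational(24245, 14718)) = Rational(-108217, 14718) ≈ -7.3527)
J = Rational(787, 11613) (J = Mul(-787, Pow(-11613, -1)) = Mul(-787, Rational(-1, 11613)) = Rational(787, 11613) ≈ 0.067769)
t = Mul(Rational(1, 1659), I, Pow(62030722659, Rational(1, 2))) (t = Pow(Add(Rational(787, 11613), -22538), Rational(1, 2)) = Pow(Rational(-261733007, 11613), Rational(1, 2)) = Mul(Rational(1, 1659), I, Pow(62030722659, Rational(1, 2))) ≈ Mul(150.13, I))
Mul(Add(p, 39009), Add(t, 9478)) = Mul(Add(Rational(-108217, 14718), 39009), Add(Mul(Rational(1, 1659), I, Pow(62030722659, Rational(1, 2))), 9478)) = Mul(Rational(574026245, 14718), Add(9478, Mul(Rational(1, 1659), I, Pow(62030722659, Rational(1, 2))))) = Add(Rational(2720310375055, 7359), Mul(Rational(7266155, 309078), I, Pow(62030722659, Rational(1, 2))))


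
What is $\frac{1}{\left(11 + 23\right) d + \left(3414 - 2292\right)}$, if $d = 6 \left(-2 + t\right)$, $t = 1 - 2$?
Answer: $\frac{1}{510} \approx 0.0019608$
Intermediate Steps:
$t = -1$ ($t = 1 - 2 = -1$)
$d = -18$ ($d = 6 \left(-2 - 1\right) = 6 \left(-3\right) = -18$)
$\frac{1}{\left(11 + 23\right) d + \left(3414 - 2292\right)} = \frac{1}{\left(11 + 23\right) \left(-18\right) + \left(3414 - 2292\right)} = \frac{1}{34 \left(-18\right) + 1122} = \frac{1}{-612 + 1122} = \frac{1}{510}$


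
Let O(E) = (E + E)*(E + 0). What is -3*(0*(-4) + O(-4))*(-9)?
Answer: 864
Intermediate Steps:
O(E) = 2*E² (O(E) = (2*E)*E = 2*E²)
-3*(0*(-4) + O(-4))*(-9) = -3*(0*(-4) + 2*(-4)²)*(-9) = -3*(0 + 2*16)*(-9) = -3*(0 + 32)*(-9) = -3*32*(-9) = -96*(-9) = 864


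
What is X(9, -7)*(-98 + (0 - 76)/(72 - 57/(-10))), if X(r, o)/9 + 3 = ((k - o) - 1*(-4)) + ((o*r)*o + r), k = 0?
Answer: -105668844/259 ≈ -4.0799e+5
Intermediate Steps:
X(r, o) = 9 - 9*o + 9*r + 9*r*o**2 (X(r, o) = -27 + 9*(((0 - o) - 1*(-4)) + ((o*r)*o + r)) = -27 + 9*((-o + 4) + (r*o**2 + r)) = -27 + 9*((4 - o) + (r + r*o**2)) = -27 + 9*(4 + r - o + r*o**2) = -27 + (36 - 9*o + 9*r + 9*r*o**2) = 9 - 9*o + 9*r + 9*r*o**2)
X(9, -7)*(-98 + (0 - 76)/(72 - 57/(-10))) = (9 - 9*(-7) + 9*9 + 9*9*(-7)**2)*(-98 + (0 - 76)/(72 - 57/(-10))) = (9 + 63 + 81 + 9*9*49)*(-98 - 76/(72 - 57*(-1/10))) = (9 + 63 + 81 + 3969)*(-98 - 76/(72 + 57/10)) = 4122*(-98 - 76/777/10) = 4122*(-98 - 76*10/777) = 4122*(-98 - 760/777) = 4122*(-76906/777) = -105668844/259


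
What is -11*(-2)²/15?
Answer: -44/15 ≈ -2.9333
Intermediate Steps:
-11*(-2)²/15 = -11*4*(1/15) = -44*1/15 = -44/15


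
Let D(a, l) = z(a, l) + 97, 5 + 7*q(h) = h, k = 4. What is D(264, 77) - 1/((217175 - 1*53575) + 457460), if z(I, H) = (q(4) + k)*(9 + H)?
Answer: 1863801053/4347420 ≈ 428.71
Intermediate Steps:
q(h) = -5/7 + h/7
z(I, H) = 243/7 + 27*H/7 (z(I, H) = ((-5/7 + (1/7)*4) + 4)*(9 + H) = ((-5/7 + 4/7) + 4)*(9 + H) = (-1/7 + 4)*(9 + H) = 27*(9 + H)/7 = 243/7 + 27*H/7)
D(a, l) = 922/7 + 27*l/7 (D(a, l) = (243/7 + 27*l/7) + 97 = 922/7 + 27*l/7)
D(264, 77) - 1/((217175 - 1*53575) + 457460) = (922/7 + (27/7)*77) - 1/((217175 - 1*53575) + 457460) = (922/7 + 297) - 1/((217175 - 53575) + 457460) = 3001/7 - 1/(163600 + 457460) = 3001/7 - 1/621060 = 1863801053/4347420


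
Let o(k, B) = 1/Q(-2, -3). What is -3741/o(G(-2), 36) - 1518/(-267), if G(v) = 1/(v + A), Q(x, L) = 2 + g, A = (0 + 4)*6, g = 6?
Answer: -2663086/89 ≈ -29922.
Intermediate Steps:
A = 24 (A = 4*6 = 24)
Q(x, L) = 8 (Q(x, L) = 2 + 6 = 8)
G(v) = 1/(24 + v) (G(v) = 1/(v + 24) = 1/(24 + v))
o(k, B) = ⅛ (o(k, B) = 1/8 = ⅛)
-3741/o(G(-2), 36) - 1518/(-267) = -3741/⅛ - 1518/(-267) = -3741*8 - 1518*(-1/267) = -29928 + 506/89 = -2663086/89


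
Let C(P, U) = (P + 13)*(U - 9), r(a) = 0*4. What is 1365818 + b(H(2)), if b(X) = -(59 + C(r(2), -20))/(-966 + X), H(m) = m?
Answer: 658324117/482 ≈ 1.3658e+6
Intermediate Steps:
r(a) = 0
C(P, U) = (-9 + U)*(13 + P) (C(P, U) = (13 + P)*(-9 + U) = (-9 + U)*(13 + P))
b(X) = 318/(-966 + X) (b(X) = -(59 + (-117 - 9*0 + 13*(-20) + 0*(-20)))/(-966 + X) = -(59 + (-117 + 0 - 260 + 0))/(-966 + X) = -(59 - 377)/(-966 + X) = -(-318)/(-966 + X) = 318/(-966 + X))
1365818 + b(H(2)) = 1365818 + 318/(-966 + 2) = 1365818 + 318/(-964) = 1365818 + 318*(-1/964) = 1365818 - 159/482 = 658324117/482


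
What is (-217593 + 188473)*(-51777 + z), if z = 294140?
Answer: -7057610560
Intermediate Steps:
(-217593 + 188473)*(-51777 + z) = (-217593 + 188473)*(-51777 + 294140) = -29120*242363 = -7057610560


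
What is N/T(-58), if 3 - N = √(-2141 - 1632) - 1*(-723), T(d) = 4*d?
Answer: 90/29 + 7*I*√77/232 ≈ 3.1034 + 0.26476*I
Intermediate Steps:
N = -720 - 7*I*√77 (N = 3 - (√(-2141 - 1632) - 1*(-723)) = 3 - (√(-3773) + 723) = 3 - (7*I*√77 + 723) = 3 - (723 + 7*I*√77) = 3 + (-723 - 7*I*√77) = -720 - 7*I*√77 ≈ -720.0 - 61.425*I)
N/T(-58) = (-720 - 7*I*√77)/((4*(-58))) = (-720 - 7*I*√77)/(-232) = (-720 - 7*I*√77)*(-1/232) = 90/29 + 7*I*√77/232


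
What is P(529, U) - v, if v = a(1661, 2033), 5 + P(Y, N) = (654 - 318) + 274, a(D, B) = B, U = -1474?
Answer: -1428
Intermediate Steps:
P(Y, N) = 605 (P(Y, N) = -5 + ((654 - 318) + 274) = -5 + (336 + 274) = -5 + 610 = 605)
v = 2033
P(529, U) - v = 605 - 1*2033 = 605 - 2033 = -1428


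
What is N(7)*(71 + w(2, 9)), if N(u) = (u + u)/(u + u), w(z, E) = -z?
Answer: 69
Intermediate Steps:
N(u) = 1 (N(u) = (2*u)/((2*u)) = (2*u)*(1/(2*u)) = 1)
N(7)*(71 + w(2, 9)) = 1*(71 - 1*2) = 1*(71 - 2) = 1*69 = 69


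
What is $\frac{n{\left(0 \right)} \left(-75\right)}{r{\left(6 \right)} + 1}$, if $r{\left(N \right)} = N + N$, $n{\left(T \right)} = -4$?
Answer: $\frac{300}{13} \approx 23.077$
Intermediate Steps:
$r{\left(N \right)} = 2 N$
$\frac{n{\left(0 \right)} \left(-75\right)}{r{\left(6 \right)} + 1} = \frac{\left(-4\right) \left(-75\right)}{2 \cdot 6 + 1} = \frac{300}{12 + 1} = \frac{300}{13}$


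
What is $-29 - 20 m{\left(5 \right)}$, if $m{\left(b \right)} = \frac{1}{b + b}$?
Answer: $-31$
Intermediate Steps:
$m{\left(b \right)} = \frac{1}{2 b}$
$-29 - 20 m{\left(5 \right)} = -29 - 20 \frac{1}{2 \cdot 5} = -29 - 20 \cdot \frac{1}{2} \cdot \frac{1}{5} = -29 - 2 = -31$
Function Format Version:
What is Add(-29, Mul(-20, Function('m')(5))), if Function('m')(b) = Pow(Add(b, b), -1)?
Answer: -31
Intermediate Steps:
Function('m')(b) = Mul(Rational(1, 2), Pow(b, -1)) (Function('m')(b) = Pow(Mul(2, b), -1) = Mul(Rational(1, 2), Pow(b, -1)))
Add(-29, Mul(-20, Function('m')(5))) = Add(-29, Mul(-20, Mul(Rational(1, 2), Pow(5, -1)))) = Add(-29, Mul(-20, Mul(Rational(1, 2), Rational(1, 5)))) = Add(-29, Mul(-20, Rational(1, 10))) = Add(-29, -2) = -31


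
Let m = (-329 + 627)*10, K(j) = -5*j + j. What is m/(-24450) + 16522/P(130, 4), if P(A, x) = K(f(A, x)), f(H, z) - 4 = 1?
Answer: -808045/978 ≈ -826.22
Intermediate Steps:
f(H, z) = 5 (f(H, z) = 4 + 1 = 5)
K(j) = -4*j
P(A, x) = -20 (P(A, x) = -4*5 = -20)
m = 2980 (m = 298*10 = 2980)
m/(-24450) + 16522/P(130, 4) = 2980/(-24450) + 16522/(-20) = 2980*(-1/24450) + 16522*(-1/20) = -298/2445 - 8261/10 = -808045/978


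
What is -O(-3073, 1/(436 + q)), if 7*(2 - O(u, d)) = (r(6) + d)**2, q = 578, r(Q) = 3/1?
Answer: -5134895/7197372 ≈ -0.71344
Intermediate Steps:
r(Q) = 3 (r(Q) = 3*1 = 3)
O(u, d) = 2 - (3 + d)**2/7
-O(-3073, 1/(436 + q)) = -(2 - (3 + 1/(436 + 578))**2/7) = -(2 - (3 + 1/1014)**2/7) = -(2 - (3043/1014)**2/7) = -(2 - 1/7*9259849/1028196) = -(2 - 9259849/7197372) = -1*5134895/7197372 = -5134895/7197372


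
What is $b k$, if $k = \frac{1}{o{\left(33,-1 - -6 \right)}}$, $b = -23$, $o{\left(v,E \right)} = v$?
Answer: $- \frac{23}{33} \approx -0.69697$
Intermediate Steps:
$k = \frac{1}{33} \approx 0.030303$
$b k = \left(-23\right) \frac{1}{33} = - \frac{23}{33}$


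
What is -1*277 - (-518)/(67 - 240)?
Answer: -48439/173 ≈ -279.99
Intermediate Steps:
-1*277 - (-518)/(67 - 240) = -277 - (-518)/(-173) = -277 - (-518)*(-1)/173 = -277 - 37*14/173 = -277 - 518/173 = -48439/173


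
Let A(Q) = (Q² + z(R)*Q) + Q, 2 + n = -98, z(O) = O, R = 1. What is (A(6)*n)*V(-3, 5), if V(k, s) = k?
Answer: 14400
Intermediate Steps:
n = -100 (n = -2 - 98 = -100)
A(Q) = Q² + 2*Q (A(Q) = (Q² + 1*Q) + Q = (Q² + Q) + Q = (Q + Q²) + Q = Q² + 2*Q)
(A(6)*n)*V(-3, 5) = ((6*(2 + 6))*(-100))*(-3) = ((6*8)*(-100))*(-3) = (48*(-100))*(-3) = -4800*(-3) = 14400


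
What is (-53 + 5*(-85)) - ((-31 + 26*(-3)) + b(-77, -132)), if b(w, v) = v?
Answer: -237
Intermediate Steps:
(-53 + 5*(-85)) - ((-31 + 26*(-3)) + b(-77, -132)) = (-53 + 5*(-85)) - ((-31 + 26*(-3)) - 132) = (-53 - 425) - ((-31 - 78) - 132) = -478 - (-109 - 132) = -478 - 1*(-241) = -478 + 241 = -237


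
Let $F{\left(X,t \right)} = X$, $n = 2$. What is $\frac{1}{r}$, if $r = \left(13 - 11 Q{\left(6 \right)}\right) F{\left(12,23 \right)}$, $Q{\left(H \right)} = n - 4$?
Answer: $\frac{1}{420} \approx 0.002381$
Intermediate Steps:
$Q{\left(H \right)} = -2$ ($Q{\left(H \right)} = 2 - 4 = -2$)
$r = 420$ ($r = \left(13 - -22\right) 12 = \left(13 + 22\right) 12 = 35 \cdot 12 = 420$)
$\frac{1}{r} = \frac{1}{420}$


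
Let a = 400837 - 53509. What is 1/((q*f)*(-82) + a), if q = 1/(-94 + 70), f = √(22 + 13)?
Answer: 50015232/17371690441261 - 492*√35/17371690441261 ≈ 2.8790e-6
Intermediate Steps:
a = 347328
f = √35 ≈ 5.9161
q = -1/24 (q = 1/(-24) = -1/24 ≈ -0.041667)
1/((q*f)*(-82) + a) = 1/(-√35/24*(-82) + 347328) = 1/(41*√35/12 + 347328) = 1/(347328 + 41*√35/12)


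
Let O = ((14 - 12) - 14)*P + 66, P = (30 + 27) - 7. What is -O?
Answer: 534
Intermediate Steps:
P = 50 (P = 57 - 7 = 50)
O = -534 (O = ((14 - 12) - 14)*50 + 66 = (2 - 14)*50 + 66 = -12*50 + 66 = -600 + 66 = -534)
-O = -1*(-534) = 534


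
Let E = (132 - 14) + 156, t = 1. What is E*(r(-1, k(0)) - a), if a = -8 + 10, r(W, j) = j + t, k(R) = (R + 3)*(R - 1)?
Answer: -1096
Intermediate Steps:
k(R) = (-1 + R)*(3 + R) (k(R) = (3 + R)*(-1 + R) = (-1 + R)*(3 + R))
r(W, j) = 1 + j (r(W, j) = j + 1 = 1 + j)
E = 274 (E = 118 + 156 = 274)
a = 2
E*(r(-1, k(0)) - a) = 274*((1 + (-3 + 0² + 2*0)) - 1*2) = 274*((1 + (-3 + 0 + 0)) - 2) = 274*((1 - 3) - 2) = 274*(-2 - 2) = 274*(-4) = -1096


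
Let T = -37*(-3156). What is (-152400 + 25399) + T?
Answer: -10229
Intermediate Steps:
T = 116772
(-152400 + 25399) + T = (-152400 + 25399) + 116772 = -127001 + 116772 = -10229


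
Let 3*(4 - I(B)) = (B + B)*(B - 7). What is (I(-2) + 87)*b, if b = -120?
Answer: -9480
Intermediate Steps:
I(B) = 4 - 2*B*(-7 + B)/3 (I(B) = 4 - (B + B)*(B - 7)/3 = 4 - 2*B*(-7 + B)/3)
(I(-2) + 87)*b = ((4 - 2/3*(-2)**2 + (14/3)*(-2)) + 87)*(-120) = ((4 - 2/3*4 - 28/3) + 87)*(-120) = ((4 - 8/3 - 28/3) + 87)*(-120) = (-8 + 87)*(-120) = 79*(-120) = -9480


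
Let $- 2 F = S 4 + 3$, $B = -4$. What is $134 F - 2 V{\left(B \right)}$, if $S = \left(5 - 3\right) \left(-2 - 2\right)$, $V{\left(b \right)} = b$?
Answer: $1951$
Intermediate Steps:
$S = -8$ ($S = 2 \left(-4\right) = -8$)
$F = \frac{29}{2}$ ($F = - \frac{\left(-8\right) 4 + 3}{2} = - \frac{-32 + 3}{2} = \left(- \frac{1}{2}\right) \left(-29\right) = \frac{29}{2} \approx 14.5$)
$134 F - 2 V{\left(B \right)} = 134 \cdot \frac{29}{2} - -8 = 1943 + 8 = 1951$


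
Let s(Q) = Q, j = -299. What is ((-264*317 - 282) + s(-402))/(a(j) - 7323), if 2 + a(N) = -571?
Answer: 7031/658 ≈ 10.685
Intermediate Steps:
a(N) = -573 (a(N) = -2 - 571 = -573)
((-264*317 - 282) + s(-402))/(a(j) - 7323) = ((-264*317 - 282) - 402)/(-573 - 7323) = ((-83688 - 282) - 402)/(-7896) = (-83970 - 402)*(-1/7896) = -84372*(-1/7896) = 7031/658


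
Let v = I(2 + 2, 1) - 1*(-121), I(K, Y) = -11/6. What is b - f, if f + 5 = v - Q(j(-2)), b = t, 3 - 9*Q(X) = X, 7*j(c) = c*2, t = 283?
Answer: 21323/126 ≈ 169.23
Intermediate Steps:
I(K, Y) = -11/6 (I(K, Y) = -11*⅙ = -11/6)
j(c) = 2*c/7 (j(c) = (c*2)/7 = (2*c)/7 = 2*c/7)
Q(X) = ⅓ - X/9
v = 715/6 (v = -11/6 - 1*(-121) = -11/6 + 121 = 715/6 ≈ 119.17)
b = 283
f = 14335/126 (f = -5 + (715/6 - (⅓ - 2*(-2)/63)) = -5 + (715/6 - (⅓ - ⅑*(-4/7))) = -5 + (715/6 - (⅓ + 4/63)) = -5 + (715/6 - 1*25/63) = -5 + (715/6 - 25/63) = -5 + 14965/126 = 14335/126 ≈ 113.77)
b - f = 283 - 1*14335/126 = 283 - 14335/126 = 21323/126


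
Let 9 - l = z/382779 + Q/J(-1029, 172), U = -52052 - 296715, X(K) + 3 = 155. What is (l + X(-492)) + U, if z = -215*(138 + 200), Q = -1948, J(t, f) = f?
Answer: -5737689872999/16459497 ≈ -3.4859e+5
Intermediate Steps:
X(K) = 152 (X(K) = -3 + 155 = 152)
z = -72670 (z = -215*338 = -72670)
U = -348767
l = 337673656/16459497 (l = 9 - (-72670/382779 - 1948/172) = 9 - (-72670*1/382779 - 1948*1/172) = 9 - (-72670/382779 - 487/43) = 9 - 1*(-189538183/16459497) = 9 + 189538183/16459497 = 337673656/16459497 ≈ 20.515)
(l + X(-492)) + U = (337673656/16459497 + 152) - 348767 = 2839517200/16459497 - 348767 = -5737689872999/16459497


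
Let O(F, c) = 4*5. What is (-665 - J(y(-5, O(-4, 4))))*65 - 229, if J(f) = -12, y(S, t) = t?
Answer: -42674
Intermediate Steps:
O(F, c) = 20
(-665 - J(y(-5, O(-4, 4))))*65 - 229 = (-665 - 1*(-12))*65 - 229 = (-665 + 12)*65 - 229 = -653*65 - 229 = -42445 - 229 = -42674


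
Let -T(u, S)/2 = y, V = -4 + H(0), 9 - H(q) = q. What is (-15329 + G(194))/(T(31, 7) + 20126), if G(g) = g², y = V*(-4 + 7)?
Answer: 22307/20096 ≈ 1.1100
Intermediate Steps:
H(q) = 9 - q
V = 5 (V = -4 + (9 - 1*0) = -4 + (9 + 0) = -4 + 9 = 5)
y = 15 (y = 5*(-4 + 7) = 5*3 = 15)
T(u, S) = -30 (T(u, S) = -2*15 = -30)
(-15329 + G(194))/(T(31, 7) + 20126) = (-15329 + 194²)/(-30 + 20126) = (-15329 + 37636)/20096 = 22307*(1/20096) = 22307/20096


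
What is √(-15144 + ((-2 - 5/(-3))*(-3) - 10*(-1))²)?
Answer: I*√15023 ≈ 122.57*I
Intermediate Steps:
√(-15144 + ((-2 - 5/(-3))*(-3) - 10*(-1))²) = √(-15144 + ((-2 - 5*(-⅓))*(-3) + 10)²) = √(-15144 + ((-2 + 5/3)*(-3) + 10)²) = √(-15144 + (-⅓*(-3) + 10)²) = √(-15144 + (1 + 10)²) = √(-15144 + 11²) = √(-15144 + 121) = √(-15023) = I*√15023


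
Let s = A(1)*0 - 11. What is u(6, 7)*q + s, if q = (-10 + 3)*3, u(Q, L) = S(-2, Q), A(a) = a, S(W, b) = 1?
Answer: -32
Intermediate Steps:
u(Q, L) = 1
q = -21 (q = -7*3 = -21)
s = -11 (s = 1*0 - 11 = 0 - 11 = -11)
u(6, 7)*q + s = 1*(-21) - 11 = -21 - 11 = -32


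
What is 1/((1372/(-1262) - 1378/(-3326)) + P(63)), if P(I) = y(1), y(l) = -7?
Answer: -1049353/8051530 ≈ -0.13033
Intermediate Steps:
P(I) = -7
1/((1372/(-1262) - 1378/(-3326)) + P(63)) = 1/((1372/(-1262) - 1378/(-3326)) - 7) = 1/((1372*(-1/1262) - 1378*(-1/3326)) - 7) = 1/((-686/631 + 689/1663) - 7) = 1/(-706059/1049353 - 7) = 1/(-8051530/1049353) = -1049353/8051530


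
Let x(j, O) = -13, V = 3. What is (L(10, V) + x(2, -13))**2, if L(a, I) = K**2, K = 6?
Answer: 529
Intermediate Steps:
L(a, I) = 36 (L(a, I) = 6**2 = 36)
(L(10, V) + x(2, -13))**2 = (36 - 13)**2 = 23**2 = 529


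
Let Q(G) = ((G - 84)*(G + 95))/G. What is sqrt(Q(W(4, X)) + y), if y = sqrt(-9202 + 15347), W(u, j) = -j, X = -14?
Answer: sqrt(-545 + sqrt(6145)) ≈ 21.601*I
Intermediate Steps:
Q(G) = (-84 + G)*(95 + G)/G (Q(G) = ((-84 + G)*(95 + G))/G = (-84 + G)*(95 + G)/G)
y = sqrt(6145) ≈ 78.390
sqrt(Q(W(4, X)) + y) = sqrt((11 - 1*(-14) - 7980/((-1*(-14)))) + sqrt(6145)) = sqrt((11 + 14 - 7980/14) + sqrt(6145)) = sqrt((11 + 14 - 7980*1/14) + sqrt(6145)) = sqrt((11 + 14 - 570) + sqrt(6145)) = sqrt(-545 + sqrt(6145))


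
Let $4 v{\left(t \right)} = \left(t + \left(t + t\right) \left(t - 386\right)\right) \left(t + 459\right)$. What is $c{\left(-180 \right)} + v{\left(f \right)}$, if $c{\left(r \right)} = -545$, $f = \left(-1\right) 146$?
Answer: $\frac{24287397}{2} \approx 1.2144 \cdot 10^{7}$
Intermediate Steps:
$f = -146$
$v{\left(t \right)} = \frac{\left(459 + t\right) \left(t + 2 t \left(-386 + t\right)\right)}{4}$ ($v{\left(t \right)} = \frac{\left(t + \left(t + t\right) \left(t - 386\right)\right) \left(t + 459\right)}{4} = \frac{\left(t + 2 t \left(-386 + t\right)\right) \left(459 + t\right)}{4} = \frac{\left(459 + t\right) \left(t + 2 t \left(-386 + t\right)\right)}{4}$)
$c{\left(-180 \right)} + v{\left(f \right)} = -545 + \frac{1}{4} \left(-146\right) \left(-353889 + 2 \left(-146\right)^{2} + 147 \left(-146\right)\right) = -545 + \frac{1}{4} \left(-146\right) \left(-353889 + 2 \cdot 21316 - 21462\right) = -545 + \frac{1}{4} \left(-146\right) \left(-353889 + 42632 - 21462\right) = -545 + \frac{1}{4} \left(-146\right) \left(-332719\right) = -545 + \frac{24288487}{2} = \frac{24287397}{2}$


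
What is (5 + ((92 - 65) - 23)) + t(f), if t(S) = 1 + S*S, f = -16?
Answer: 266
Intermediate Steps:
t(S) = 1 + S²
(5 + ((92 - 65) - 23)) + t(f) = (5 + ((92 - 65) - 23)) + (1 + (-16)²) = (5 + (27 - 23)) + (1 + 256) = (5 + 4) + 257 = 9 + 257 = 266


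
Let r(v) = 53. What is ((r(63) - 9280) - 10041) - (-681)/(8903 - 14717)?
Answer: -37341611/1938 ≈ -19268.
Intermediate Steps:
((r(63) - 9280) - 10041) - (-681)/(8903 - 14717) = ((53 - 9280) - 10041) - (-681)/(8903 - 14717) = (-9227 - 10041) - (-681)/(-5814) = -19268 - (-681)*(-1)/5814 = -19268 - 1*227/1938 = -19268 - 227/1938 = -37341611/1938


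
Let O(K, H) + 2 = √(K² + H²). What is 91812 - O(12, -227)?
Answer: 91814 - √51673 ≈ 91587.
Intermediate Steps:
O(K, H) = -2 + √(H² + K²) (O(K, H) = -2 + √(K² + H²) = -2 + √(H² + K²))
91812 - O(12, -227) = 91812 - (-2 + √((-227)² + 12²)) = 91812 - (-2 + √(51529 + 144)) = 91812 - (-2 + √51673) = 91812 + (2 - √51673) = 91814 - √51673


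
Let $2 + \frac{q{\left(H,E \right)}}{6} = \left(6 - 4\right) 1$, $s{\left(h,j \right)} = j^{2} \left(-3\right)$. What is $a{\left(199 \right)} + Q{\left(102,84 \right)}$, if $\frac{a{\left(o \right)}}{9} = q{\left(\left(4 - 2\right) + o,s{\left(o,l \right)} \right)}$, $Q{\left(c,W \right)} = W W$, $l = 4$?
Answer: $7056$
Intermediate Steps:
$Q{\left(c,W \right)} = W^{2}$
$s{\left(h,j \right)} = - 3 j^{2}$
$q{\left(H,E \right)} = 0$ ($q{\left(H,E \right)} = -12 + 6 \left(6 - 4\right) 1 = -12 + 6 \cdot 2 \cdot 1 = -12 + 6 \cdot 2 = -12 + 12 = 0$)
$a{\left(o \right)} = 0$ ($a{\left(o \right)} = 9 \cdot 0 = 0$)
$a{\left(199 \right)} + Q{\left(102,84 \right)} = 0 + 84^{2} = 0 + 7056 = 7056$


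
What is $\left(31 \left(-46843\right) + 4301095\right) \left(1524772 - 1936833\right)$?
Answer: $-1173946130682$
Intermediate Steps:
$\left(31 \left(-46843\right) + 4301095\right) \left(1524772 - 1936833\right) = \left(-1452133 + 4301095\right) \left(-412061\right) = 2848962 \left(-412061\right) = -1173946130682$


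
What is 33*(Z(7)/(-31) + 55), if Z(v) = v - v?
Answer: 1815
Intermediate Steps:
Z(v) = 0
33*(Z(7)/(-31) + 55) = 33*(0/(-31) + 55) = 33*(0*(-1/31) + 55) = 33*(0 + 55) = 33*55 = 1815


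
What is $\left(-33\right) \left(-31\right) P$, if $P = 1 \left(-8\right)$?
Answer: $-8184$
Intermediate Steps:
$P = -8$
$\left(-33\right) \left(-31\right) P = \left(-33\right) \left(-31\right) \left(-8\right) = 1023 \left(-8\right) = -8184$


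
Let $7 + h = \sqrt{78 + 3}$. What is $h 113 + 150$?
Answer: $376$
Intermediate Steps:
$h = 2$ ($h = -7 + \sqrt{78 + 3} = -7 + \sqrt{81} = -7 + 9 = 2$)
$h 113 + 150 = 2 \cdot 113 + 150 = 226 + 150 = 376$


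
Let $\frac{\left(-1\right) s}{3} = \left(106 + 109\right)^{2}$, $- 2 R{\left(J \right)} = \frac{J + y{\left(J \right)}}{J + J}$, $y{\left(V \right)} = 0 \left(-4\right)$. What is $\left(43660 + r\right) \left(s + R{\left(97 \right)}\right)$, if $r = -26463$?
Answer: $- \frac{9539193097}{4} \approx -2.3848 \cdot 10^{9}$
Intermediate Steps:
$y{\left(V \right)} = 0$
$R{\left(J \right)} = - \frac{1}{4}$ ($R{\left(J \right)} = - \frac{\left(J + 0\right) \frac{1}{J + J}}{2} = - \frac{J \frac{1}{2 J}}{2} = \left(- \frac{1}{2}\right) \frac{1}{2} = - \frac{1}{4}$)
$s = -138675$ ($s = - 3 \left(106 + 109\right)^{2} = - 3 \cdot 215^{2} = \left(-3\right) 46225 = -138675$)
$\left(43660 + r\right) \left(s + R{\left(97 \right)}\right) = \left(43660 - 26463\right) \left(-138675 - \frac{1}{4}\right) = 17197 \left(- \frac{554701}{4}\right) = - \frac{9539193097}{4}$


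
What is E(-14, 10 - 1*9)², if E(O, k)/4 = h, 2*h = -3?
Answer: 36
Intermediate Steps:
h = -3/2 (h = (½)*(-3) = -3/2 ≈ -1.5000)
E(O, k) = -6 (E(O, k) = 4*(-3/2) = -6)
E(-14, 10 - 1*9)² = (-6)² = 36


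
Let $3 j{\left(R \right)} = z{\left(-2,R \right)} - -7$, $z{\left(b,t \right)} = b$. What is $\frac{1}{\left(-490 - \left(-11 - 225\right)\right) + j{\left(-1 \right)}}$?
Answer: $- \frac{3}{757} \approx -0.003963$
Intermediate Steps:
$j{\left(R \right)} = \frac{5}{3}$ ($j{\left(R \right)} = \frac{-2 - -7}{3} = \frac{-2 + 7}{3} = \frac{1}{3} \cdot 5 = \frac{5}{3}$)
$\frac{1}{\left(-490 - \left(-11 - 225\right)\right) + j{\left(-1 \right)}} = \frac{1}{\left(-490 - \left(-11 - 225\right)\right) + \frac{5}{3}} = \frac{1}{\left(-490 - -236\right) + \frac{5}{3}} = \frac{1}{\left(-490 + 236\right) + \frac{5}{3}} = \frac{1}{-254 + \frac{5}{3}} = \frac{1}{- \frac{757}{3}} = - \frac{3}{757}$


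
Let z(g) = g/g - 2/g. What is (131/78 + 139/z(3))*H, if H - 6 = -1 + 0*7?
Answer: 163285/78 ≈ 2093.4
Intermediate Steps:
z(g) = 1 - 2/g
H = 5 (H = 6 + (-1 + 0*7) = 6 + (-1 + 0) = 6 - 1 = 5)
(131/78 + 139/z(3))*H = (131/78 + 139/(((-2 + 3)/3)))*5 = (131*(1/78) + 139/(((1/3)*1)))*5 = (131/78 + 139/(1/3))*5 = (131/78 + 139*3)*5 = (131/78 + 417)*5 = (32657/78)*5 = 163285/78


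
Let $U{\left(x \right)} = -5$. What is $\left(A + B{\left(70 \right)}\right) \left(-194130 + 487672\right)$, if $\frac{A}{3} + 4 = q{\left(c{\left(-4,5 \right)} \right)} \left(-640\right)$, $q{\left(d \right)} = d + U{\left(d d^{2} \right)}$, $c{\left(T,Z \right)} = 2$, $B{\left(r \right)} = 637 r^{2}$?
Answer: $917919924016$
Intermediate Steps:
$q{\left(d \right)} = -5 + d$ ($q{\left(d \right)} = d - 5 = -5 + d$)
$A = 5748$ ($A = -12 + 3 \left(-5 + 2\right) \left(-640\right) = -12 + 3 \left(\left(-3\right) \left(-640\right)\right) = -12 + 3 \cdot 1920 = -12 + 5760 = 5748$)
$\left(A + B{\left(70 \right)}\right) \left(-194130 + 487672\right) = \left(5748 + 637 \cdot 70^{2}\right) \left(-194130 + 487672\right) = \left(5748 + 637 \cdot 4900\right) 293542 = \left(5748 + 3121300\right) 293542 = 3127048 \cdot 293542 = 917919924016$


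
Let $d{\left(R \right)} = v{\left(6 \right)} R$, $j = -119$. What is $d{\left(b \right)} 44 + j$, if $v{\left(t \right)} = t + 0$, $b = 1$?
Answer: $145$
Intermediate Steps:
$v{\left(t \right)} = t$
$d{\left(R \right)} = 6 R$
$d{\left(b \right)} 44 + j = 6 \cdot 1 \cdot 44 - 119 = 6 \cdot 44 - 119 = 264 - 119 = 145$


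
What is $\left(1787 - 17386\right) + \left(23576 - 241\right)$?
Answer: $7736$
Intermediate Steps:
$\left(1787 - 17386\right) + \left(23576 - 241\right) = -15599 + 23335 = 7736$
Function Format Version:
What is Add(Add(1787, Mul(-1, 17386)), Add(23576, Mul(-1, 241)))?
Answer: 7736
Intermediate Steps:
Add(Add(1787, Mul(-1, 17386)), Add(23576, Mul(-1, 241))) = Add(Add(1787, -17386), Add(23576, -241)) = Add(-15599, 23335) = 7736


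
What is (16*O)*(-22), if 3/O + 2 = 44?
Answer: -176/7 ≈ -25.143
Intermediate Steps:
O = 1/14 (O = 3/(-2 + 44) = 3/42 = 3*(1/42) = 1/14 ≈ 0.071429)
(16*O)*(-22) = (16*(1/14))*(-22) = (8/7)*(-22) = -176/7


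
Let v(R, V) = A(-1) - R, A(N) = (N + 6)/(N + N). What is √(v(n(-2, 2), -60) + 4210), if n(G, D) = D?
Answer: √16822/2 ≈ 64.850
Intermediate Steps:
A(N) = (6 + N)/(2*N) (A(N) = (6 + N)/((2*N)) = (6 + N)*(1/(2*N)) = (6 + N)/(2*N))
v(R, V) = -5/2 - R (v(R, V) = (½)*(6 - 1)/(-1) - R = (½)*(-1)*5 - R = -5/2 - R)
√(v(n(-2, 2), -60) + 4210) = √((-5/2 - 1*2) + 4210) = √((-5/2 - 2) + 4210) = √(-9/2 + 4210) = √(8411/2) = √16822/2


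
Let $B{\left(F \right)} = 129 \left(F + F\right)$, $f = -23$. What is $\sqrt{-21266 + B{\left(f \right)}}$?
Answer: $40 i \sqrt{17} \approx 164.92 i$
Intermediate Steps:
$B{\left(F \right)} = 258 F$ ($B{\left(F \right)} = 129 \cdot 2 F = 258 F$)
$\sqrt{-21266 + B{\left(f \right)}} = \sqrt{-21266 + 258 \left(-23\right)} = \sqrt{-21266 - 5934} = \sqrt{-27200} = 40 i \sqrt{17}$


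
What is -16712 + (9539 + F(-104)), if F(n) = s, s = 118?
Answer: -7055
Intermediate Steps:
F(n) = 118
-16712 + (9539 + F(-104)) = -16712 + (9539 + 118) = -16712 + 9657 = -7055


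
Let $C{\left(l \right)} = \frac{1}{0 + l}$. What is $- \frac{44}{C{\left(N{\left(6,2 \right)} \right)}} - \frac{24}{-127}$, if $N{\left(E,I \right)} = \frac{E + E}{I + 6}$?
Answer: $- \frac{8358}{127} \approx -65.811$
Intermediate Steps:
$N{\left(E,I \right)} = \frac{2 E}{6 + I}$
$C{\left(l \right)} = \frac{1}{l}$
$- \frac{44}{C{\left(N{\left(6,2 \right)} \right)}} - \frac{24}{-127} = - \frac{44}{\frac{1}{2 \cdot 6 \frac{1}{6 + 2}}} - \frac{24}{-127} = - \frac{44}{\frac{1}{2 \cdot 6 \cdot \frac{1}{8}}} - - \frac{24}{127} = - \frac{44}{\frac{1}{2 \cdot 6 \cdot \frac{1}{8}}} + \frac{24}{127} = - \frac{44}{\frac{1}{\frac{3}{2}}} + \frac{24}{127} = - \frac{44}{\frac{2}{3}} + \frac{24}{127} = \left(-44\right) \frac{3}{2} + \frac{24}{127} = -66 + \frac{24}{127} = - \frac{8358}{127}$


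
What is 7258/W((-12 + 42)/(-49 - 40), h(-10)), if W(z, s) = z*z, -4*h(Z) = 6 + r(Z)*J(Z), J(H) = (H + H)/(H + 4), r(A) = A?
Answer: 28745309/450 ≈ 63878.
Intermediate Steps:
J(H) = 2*H/(4 + H) (J(H) = (2*H)/(4 + H) = 2*H/(4 + H))
h(Z) = -3/2 - Z**2/(2*(4 + Z)) (h(Z) = -(6 + Z*(2*Z/(4 + Z)))/4 = -(6 + 2*Z**2/(4 + Z))/4 = -3/2 - Z**2/(2*(4 + Z)))
W(z, s) = z**2
7258/W((-12 + 42)/(-49 - 40), h(-10)) = 7258/(((-12 + 42)/(-49 - 40))**2) = 7258/((30/(-89))**2) = 7258/((30*(-1/89))**2) = 7258/((-30/89)**2) = 7258/(900/7921) = 7258*(7921/900) = 28745309/450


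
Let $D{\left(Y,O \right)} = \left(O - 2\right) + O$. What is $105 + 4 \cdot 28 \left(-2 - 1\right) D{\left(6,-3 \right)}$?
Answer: $2793$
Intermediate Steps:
$D{\left(Y,O \right)} = -2 + 2 O$ ($D{\left(Y,O \right)} = \left(-2 + O\right) + O = -2 + 2 O$)
$105 + 4 \cdot 28 \left(-2 - 1\right) D{\left(6,-3 \right)} = 105 + 4 \cdot 28 \left(-2 - 1\right) \left(-2 + 2 \left(-3\right)\right) = 105 + 112 \left(- 3 \left(-2 - 6\right)\right) = 105 + 112 \left(\left(-3\right) \left(-8\right)\right) = 105 + 112 \cdot 24 = 105 + 2688 = 2793$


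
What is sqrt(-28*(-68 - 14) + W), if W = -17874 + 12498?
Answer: 2*I*sqrt(770) ≈ 55.498*I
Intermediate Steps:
W = -5376
sqrt(-28*(-68 - 14) + W) = sqrt(-28*(-68 - 14) - 5376) = sqrt(-28*(-82) - 5376) = sqrt(2296 - 5376) = sqrt(-3080) = 2*I*sqrt(770)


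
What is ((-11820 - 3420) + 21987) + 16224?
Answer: 22971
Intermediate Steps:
((-11820 - 3420) + 21987) + 16224 = (-15240 + 21987) + 16224 = 6747 + 16224 = 22971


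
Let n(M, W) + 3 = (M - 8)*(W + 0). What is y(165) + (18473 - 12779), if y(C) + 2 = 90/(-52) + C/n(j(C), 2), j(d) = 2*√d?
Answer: 337252723/59254 + 660*√165/2279 ≈ 5695.4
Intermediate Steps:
n(M, W) = -3 + W*(-8 + M) (n(M, W) = -3 + (M - 8)*(W + 0) = -3 + (-8 + M)*W = -3 + W*(-8 + M))
y(C) = -97/26 + C/(-19 + 4*√C) (y(C) = -2 + (90/(-52) + C/(-3 - 8*2 + (2*√C)*2)) = -2 + (90*(-1/52) + C/(-3 - 16 + 4*√C)) = -2 + (-45/26 + C/(-19 + 4*√C)) = -97/26 + C/(-19 + 4*√C))
y(165) + (18473 - 12779) = (1843 - 388*√165 + 26*165)/(26*(-19 + 4*√165)) + (18473 - 12779) = (1843 - 388*√165 + 4290)/(26*(-19 + 4*√165)) + 5694 = (6133 - 388*√165)/(26*(-19 + 4*√165)) + 5694 = 5694 + (6133 - 388*√165)/(26*(-19 + 4*√165))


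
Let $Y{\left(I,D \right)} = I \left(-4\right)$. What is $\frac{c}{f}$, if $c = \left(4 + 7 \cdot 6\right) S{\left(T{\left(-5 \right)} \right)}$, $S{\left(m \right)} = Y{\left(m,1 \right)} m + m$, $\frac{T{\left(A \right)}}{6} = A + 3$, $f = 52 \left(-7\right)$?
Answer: $\frac{966}{13} \approx 74.308$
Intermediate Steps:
$Y{\left(I,D \right)} = - 4 I$
$f = -364$
$T{\left(A \right)} = 18 + 6 A$ ($T{\left(A \right)} = 6 \left(A + 3\right) = 6 \left(3 + A\right) = 18 + 6 A$)
$S{\left(m \right)} = m - 4 m^{2}$ ($S{\left(m \right)} = - 4 m m + m = - 4 m^{2} + m = m - 4 m^{2}$)
$c = -27048$ ($c = \left(4 + 7 \cdot 6\right) \left(18 + 6 \left(-5\right)\right) \left(1 - 4 \left(18 + 6 \left(-5\right)\right)\right) = \left(4 + 42\right) \left(18 - 30\right) \left(1 - 4 \left(18 - 30\right)\right) = 46 \left(- 12 \left(1 - -48\right)\right) = 46 \left(- 12 \left(1 + 48\right)\right) = 46 \left(\left(-12\right) 49\right) = 46 \left(-588\right) = -27048$)
$\frac{c}{f} = - \frac{27048}{-364} = \left(-27048\right) \left(- \frac{1}{364}\right) = \frac{966}{13}$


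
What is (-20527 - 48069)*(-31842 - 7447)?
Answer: 2695068244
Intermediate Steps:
(-20527 - 48069)*(-31842 - 7447) = -68596*(-39289) = 2695068244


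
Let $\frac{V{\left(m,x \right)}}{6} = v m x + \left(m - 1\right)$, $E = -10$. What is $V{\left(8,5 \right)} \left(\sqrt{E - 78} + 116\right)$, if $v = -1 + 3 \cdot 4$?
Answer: $311112 + 5364 i \sqrt{22} \approx 3.1111 \cdot 10^{5} + 25159.0 i$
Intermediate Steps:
$v = 11$ ($v = -1 + 12 = 11$)
$V{\left(m,x \right)} = -6 + 6 m + 66 m x$ ($V{\left(m,x \right)} = 6 \left(11 m x + \left(m - 1\right)\right) = 6 \left(11 m x + \left(-1 + m\right)\right) = 6 \left(-1 + m + 11 m x\right) = -6 + 6 m + 66 m x$)
$V{\left(8,5 \right)} \left(\sqrt{E - 78} + 116\right) = \left(-6 + 6 \cdot 8 + 66 \cdot 8 \cdot 5\right) \left(\sqrt{-10 - 78} + 116\right) = \left(-6 + 48 + 2640\right) \left(\sqrt{-88} + 116\right) = 2682 \left(2 i \sqrt{22} + 116\right) = 2682 \left(116 + 2 i \sqrt{22}\right) = 311112 + 5364 i \sqrt{22}$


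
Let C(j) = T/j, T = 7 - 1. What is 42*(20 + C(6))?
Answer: 882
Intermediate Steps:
T = 6
C(j) = 6/j
42*(20 + C(6)) = 42*(20 + 6/6) = 42*(20 + 6*(1/6)) = 42*(20 + 1) = 42*21 = 882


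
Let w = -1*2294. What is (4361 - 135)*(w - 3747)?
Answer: -25529266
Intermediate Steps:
w = -2294
(4361 - 135)*(w - 3747) = (4361 - 135)*(-2294 - 3747) = 4226*(-6041) = -25529266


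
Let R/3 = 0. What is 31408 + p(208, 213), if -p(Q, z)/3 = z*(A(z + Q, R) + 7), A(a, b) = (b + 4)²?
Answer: 16711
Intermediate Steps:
R = 0 (R = 3*0 = 0)
A(a, b) = (4 + b)²
p(Q, z) = -69*z (p(Q, z) = -3*z*((4 + 0)² + 7) = -3*z*(4² + 7) = -3*z*(16 + 7) = -3*z*23 = -69*z)
31408 + p(208, 213) = 31408 - 69*213 = 31408 - 14697 = 16711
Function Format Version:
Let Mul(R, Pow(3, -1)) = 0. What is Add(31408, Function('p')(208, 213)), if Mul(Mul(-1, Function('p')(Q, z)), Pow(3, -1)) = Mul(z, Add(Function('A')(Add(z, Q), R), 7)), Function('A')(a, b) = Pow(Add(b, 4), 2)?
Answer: 16711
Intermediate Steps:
R = 0 (R = Mul(3, 0) = 0)
Function('A')(a, b) = Pow(Add(4, b), 2)
Function('p')(Q, z) = Mul(-69, z) (Function('p')(Q, z) = Mul(-3, Mul(z, Add(Pow(Add(4, 0), 2), 7))) = Mul(-3, Mul(z, Add(Pow(4, 2), 7))) = Mul(-3, Mul(z, Add(16, 7))) = Mul(-3, Mul(z, 23)) = Mul(-3, Mul(23, z)) = Mul(-69, z))
Add(31408, Function('p')(208, 213)) = Add(31408, Mul(-69, 213)) = Add(31408, -14697) = 16711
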